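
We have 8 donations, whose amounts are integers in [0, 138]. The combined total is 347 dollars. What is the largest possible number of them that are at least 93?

3

If k of the values are ≥ 93, the total is ≥ 93k + 0(8 − k).
Setting 93k + 0(8 − k) ≤ 347 gives 93k ≤ 347, so k ≤ 3.
k = 3 is achieved by 3 values at 93 and 5 at 0, total 279; add 68 to one value (staying below 93) to reach 347.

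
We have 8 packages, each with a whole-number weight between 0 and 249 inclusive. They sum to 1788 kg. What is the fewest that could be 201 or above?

4

Suppose at most 8 − j of them reach 201; then j values are ≤ 200 and the rest ≤ 249.
The total is then ≤ 200·j + 249·(8 − j) = 1992 − 49j. For this to be ≥ 1788 we need j ≤ 4, so at least 8 − 4 = 4 must reach 201.
Exactly 4 works: 4 values at 249 and 4 at 200 total 1796; lower one of the high values by 8 (still ≥ 201) to hit 1788.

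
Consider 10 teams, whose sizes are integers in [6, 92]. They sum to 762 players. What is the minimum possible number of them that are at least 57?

6

Suppose at most 10 − j of them reach 57; then j values are ≤ 56 and the rest ≤ 92.
The total is then ≤ 56·j + 92·(10 − j) = 920 − 36j. For this to be ≥ 762 we need j ≤ 4, so at least 10 − 4 = 6 must reach 57.
Exactly 6 works: 6 values at 92 and 4 at 56 total 776; lower one of the high values by 14 (still ≥ 57) to hit 762.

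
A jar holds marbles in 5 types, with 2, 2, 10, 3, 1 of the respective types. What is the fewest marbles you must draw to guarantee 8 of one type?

16

In the worst case you take as many as possible of each type without reaching 8: 2 + 2 + 7 + 3 + 1 = 15.
The next one must give 8 of some type, so 15 + 1 = 16.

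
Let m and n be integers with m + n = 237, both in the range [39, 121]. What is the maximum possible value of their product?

14042

mn = m(237 − m) is maximized when m is as near 237/2 as the bounds allow.
Taking m = 118 and n = 119 (both in [39, 121]) gives mn = 14042.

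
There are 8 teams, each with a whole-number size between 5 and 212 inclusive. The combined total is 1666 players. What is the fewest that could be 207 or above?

If only k of them are at least 207, the other 8 − k are at most 206, so the total is at most k·212 + (8 − k)·206.
This must reach 1666, so k·212 + (8 − k)·206 ≥ 1666, giving k ≥ 3.
Exactly 3 works: 3 values at 212 and 5 at 206 total 1666.

3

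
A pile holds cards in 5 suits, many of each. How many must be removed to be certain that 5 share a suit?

You could draw 4 of every suit without reaching 5 of any — 20 in all.
One more forces 5 of some suit, so 20 + 1 = 21.

21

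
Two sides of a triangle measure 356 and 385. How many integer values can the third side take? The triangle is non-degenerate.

The triangle inequality gives |356 − 385| < c < 356 + 385, i.e. 29 < c < 741.
So c can be any integer from 30 to 740: 711 values.

711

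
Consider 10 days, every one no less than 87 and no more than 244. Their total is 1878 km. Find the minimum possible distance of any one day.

87

Minimizing one value means maximizing the remaining 9.
The other 9 can take up 9 × 244 = 2196 ≥ 1878 − 87, so one day can sit at its floor of 87.
Achievable: one at 87 and the other 9 totalling 1791, which fits since 9 × 87 ≤ 1791 ≤ 9 × 244.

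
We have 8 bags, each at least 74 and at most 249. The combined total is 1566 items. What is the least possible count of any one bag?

74

To make one bag as small as possible, make the other 7 as large as possible.
The other 7 can take up 7 × 249 = 1743 ≥ 1566 − 74, so one bag can sit at its floor of 74.
Achievable: one at 74 and the other 7 totalling 1492, which fits since 7 × 74 ≤ 1492 ≤ 7 × 249.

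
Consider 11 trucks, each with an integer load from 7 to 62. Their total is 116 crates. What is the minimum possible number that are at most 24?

If only k of them are at most 24, the other 11 − k are at least 25, so the total is at least (11 − k)·25 + k·7.
This is ≤ 116, so (11 − k)·25 + 7k ≤ 116, which gives k ≥ 9.
Exactly 9 works: 9 values at 7 and 2 at 25 total 113; raise one of the low values by 3 (still ≤ 24) to hit 116.

9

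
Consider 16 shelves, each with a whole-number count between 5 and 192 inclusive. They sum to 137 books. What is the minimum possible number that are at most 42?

15

Let j be the number exceeding 42. Then the total is ≥ 43·j + 5·(16 − j) = 80 + 38j.
So 38j ≤ 57 and j ≤ 1; hence at least 16 − 1 = 15 are ≤ 42.
Exactly 15 works: 15 values at 5 and 1 at 43 total 118; raise one of the low values by 19 (still ≤ 42) to hit 137.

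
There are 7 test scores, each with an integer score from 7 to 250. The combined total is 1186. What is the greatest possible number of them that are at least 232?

If k of the values are ≥ 232, the total is ≥ 232k + 7(7 − k).
Setting 232k + 7(7 − k) ≤ 1186 gives 225k ≤ 1137, so k ≤ 5.
k = 5 is achieved by 5 values at 232 and 2 at 7, total 1174; add 12 to one value (staying below 232) to reach 1186.

5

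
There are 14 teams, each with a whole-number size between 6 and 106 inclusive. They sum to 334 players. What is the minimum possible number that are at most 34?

Each value above 34 is at least 35, contributing at least 35 − 6 = 29 above the floor 6.
The sum exceeds the floor total 84 by 250, so at most ⌊250/29⌋ = 8 exceed 34, and at least 6 are ≤ 34.
Exactly 6 works: 6 values at 6 and 8 at 35 total 316; raise one of the low values by 18 (still ≤ 34) to hit 334.

6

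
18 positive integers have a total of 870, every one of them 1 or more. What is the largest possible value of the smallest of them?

The 18 values sum to 870, so their minimum is at most ⌊870/18⌋ = 48.
Taking 12 copies of 48 and 6 copies of 49 gives exactly 870, so 48 is attained.

48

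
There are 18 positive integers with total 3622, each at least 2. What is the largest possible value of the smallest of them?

201

If every one of the 18 were at least 202, the total would be at least 18 × 202 = 3636 > 3622.
Equality holds with 14 values of 201 and 4 values of 202.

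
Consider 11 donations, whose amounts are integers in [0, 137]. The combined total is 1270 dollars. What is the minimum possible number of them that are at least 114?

Suppose at most 11 − j of them reach 114; then j values are ≤ 113 and the rest ≤ 137.
The total is then ≤ 113·j + 137·(11 − j) = 1507 − 24j. For this to be ≥ 1270 we need j ≤ 9, so at least 11 − 9 = 2 must reach 114.
Exactly 2 works: 2 values at 137 and 9 at 113 total 1291; lower one of the high values by 21 (still ≥ 114) to hit 1270.

2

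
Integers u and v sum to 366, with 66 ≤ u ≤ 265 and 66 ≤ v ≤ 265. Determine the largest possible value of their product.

For a fixed sum, the product uv is largest when u and v are as close as possible.
Taking u = 183 and v = 183 (both in [66, 265]) gives uv = 33489.

33489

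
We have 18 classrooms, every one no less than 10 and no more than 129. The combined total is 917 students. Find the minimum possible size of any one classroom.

Minimizing one value means maximizing the remaining 17.
The other 17 can take up 17 × 129 = 2193 ≥ 917 − 10, so one classroom can sit at its floor of 10.
Achievable: one at 10 and the other 17 totalling 907, which fits since 17 × 10 ≤ 907 ≤ 17 × 129.

10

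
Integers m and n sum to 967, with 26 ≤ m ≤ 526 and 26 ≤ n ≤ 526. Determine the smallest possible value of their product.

For a fixed sum, mn is smallest when m and n are as far apart as possible.
At the endpoint m = 441, n = 967 − 441 = 526, so mn = 441 × 526 = 231966.

231966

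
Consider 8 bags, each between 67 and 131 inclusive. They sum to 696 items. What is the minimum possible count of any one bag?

67

To make one bag as small as possible, make the other 7 as large as possible.
The other 7 can take up 7 × 131 = 917 ≥ 696 − 67, so one bag can sit at its floor of 67.
Achievable: one at 67 and the other 7 totalling 629, which fits since 7 × 67 ≤ 629 ≤ 7 × 131.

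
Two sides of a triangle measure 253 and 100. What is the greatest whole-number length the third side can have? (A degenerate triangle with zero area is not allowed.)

352

The third side must be less than 253 + 100 = 353.
The largest integer below 353 is 352.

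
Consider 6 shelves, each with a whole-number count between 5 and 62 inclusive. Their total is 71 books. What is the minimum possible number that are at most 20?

If only k of them are at most 20, the other 6 − k are at least 21, so the total is at least (6 − k)·21 + k·5.
This is ≤ 71, so (6 − k)·21 + 5k ≤ 71, which gives k ≥ 4.
Exactly 4 works: 4 values at 5 and 2 at 21 total 62; raise one of the low values by 9 (still ≤ 20) to hit 71.

4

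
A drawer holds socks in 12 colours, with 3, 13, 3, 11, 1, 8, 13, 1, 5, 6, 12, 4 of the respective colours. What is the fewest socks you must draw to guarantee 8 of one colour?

59

In the worst case you take as many as possible of each colour without reaching 8: 3 + 7 + 3 + 7 + 1 + 7 + 7 + 1 + 5 + 6 + 7 + 4 = 58.
The next one must give 8 of some colour, so 58 + 1 = 59.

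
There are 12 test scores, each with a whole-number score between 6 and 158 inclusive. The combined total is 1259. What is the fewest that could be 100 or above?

Suppose at most 12 − j of them reach 100; then j values are ≤ 99 and the rest ≤ 158.
The total is then ≤ 99·j + 158·(12 − j) = 1896 − 59j. For this to be ≥ 1259 we need j ≤ 10, so at least 12 − 10 = 2 must reach 100.
Exactly 2 works: 2 values at 158 and 10 at 99 total 1306; lower one of the high values by 47 (still ≥ 100) to hit 1259.

2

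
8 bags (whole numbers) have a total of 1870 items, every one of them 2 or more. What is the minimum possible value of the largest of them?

234

The average is 1870/8 > 233, so not all 8 can be 233 or less; the largest is ≥ 234.
Equality holds with 6 values of 234 and 2 values of 233.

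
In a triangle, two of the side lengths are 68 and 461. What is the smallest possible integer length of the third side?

394

The third side must exceed |68 − 461| = 393.
The smallest integer above 393 is 394.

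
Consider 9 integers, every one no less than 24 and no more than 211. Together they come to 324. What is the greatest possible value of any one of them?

132

To make one integer as large as possible, make the other 8 as small as possible.
The other 8 contribute at least 8 × 24 = 192, leaving at most 324 − 192 = 132.
Since 132 ≤ 211, this is achievable: one at 132 and 8 at 24.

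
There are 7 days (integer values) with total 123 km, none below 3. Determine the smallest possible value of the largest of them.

18

If every one of the 7 were at most 17, the total would be at most 7 × 17 = 119 < 123.
Equality holds with 4 values of 18 and 3 values of 17.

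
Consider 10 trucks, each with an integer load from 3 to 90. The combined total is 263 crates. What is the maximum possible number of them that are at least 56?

4

With k values at 56 or above and the rest at least 3, the sum is at least 30 + 53k.
Since the sum is 263, we need 53k ≤ 233, i.e. k ≤ 4.
k = 4 is achieved by 4 values at 56 and 6 at 3, total 242; add 21 to one value (staying below 56) to reach 263.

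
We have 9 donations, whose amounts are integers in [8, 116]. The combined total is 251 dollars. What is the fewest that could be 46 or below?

5

If only k of them are at most 46, the other 9 − k are at least 47, so the total is at least (9 − k)·47 + k·8.
This is ≤ 251, so (9 − k)·47 + 8k ≤ 251, which gives k ≥ 5.
Exactly 5 works: 5 values at 8 and 4 at 47 total 228; raise one of the low values by 23 (still ≤ 46) to hit 251.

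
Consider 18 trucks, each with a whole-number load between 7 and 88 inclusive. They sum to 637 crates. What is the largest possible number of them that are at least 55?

With k values at 55 or above and the rest at least 7, the sum is at least 126 + 48k.
Since the sum is 637, we need 48k ≤ 511, i.e. k ≤ 10.
k = 10 is achieved by 10 values at 55 and 8 at 7, total 606; add 31 to one value (staying below 55) to reach 637.

10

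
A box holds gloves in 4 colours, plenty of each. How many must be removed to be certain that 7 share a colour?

25

In the worst case you draw 6 of each of the 4 colours: 4 × 6 = 24.
One more forces 7 of some colour, so 24 + 1 = 25.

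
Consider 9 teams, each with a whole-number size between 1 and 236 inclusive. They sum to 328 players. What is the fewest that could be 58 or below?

4

Let j be the number exceeding 58. Then the total is ≥ 59·j + 1·(9 − j) = 9 + 58j.
So 58j ≤ 319 and j ≤ 5; hence at least 9 − 5 = 4 are ≤ 58.
Exactly 4 works: 4 values at 1 and 5 at 59 total 299; raise one of the low values by 29 (still ≤ 58) to hit 328.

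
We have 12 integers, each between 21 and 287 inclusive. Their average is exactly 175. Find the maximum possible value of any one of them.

287

Maximizing one value means minimizing the remaining 11.
The total is 12 × 175 = 2100.
The other 11 contribute at least 11 × 21 = 231, leaving at most 2100 − 231 = 1869.
But each integer is capped at 287, so the maximum is 287.
Achievable: one at 287 and the other 11 totalling 1813, which fits since 11 × 21 ≤ 1813 ≤ 11 × 287.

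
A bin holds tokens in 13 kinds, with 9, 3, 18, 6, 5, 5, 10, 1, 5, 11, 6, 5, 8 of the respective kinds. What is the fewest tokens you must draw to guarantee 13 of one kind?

87

In the worst case you take as many as possible of each kind without reaching 13: 9 + 3 + 12 + 6 + 5 + 5 + 10 + 1 + 5 + 11 + 6 + 5 + 8 = 86.
The next one must give 13 of some kind, so 86 + 1 = 87.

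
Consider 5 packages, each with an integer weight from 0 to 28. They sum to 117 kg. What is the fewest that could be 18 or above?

Suppose at most 5 − j of them reach 18; then j values are ≤ 17 and the rest ≤ 28.
The total is then ≤ 17·j + 28·(5 − j) = 140 − 11j. For this to be ≥ 117 we need j ≤ 2, so at least 5 − 2 = 3 must reach 18.
Exactly 3 works: 3 values at 28 and 2 at 17 total 118; lower one of the high values by 1 (still ≥ 18) to hit 117.

3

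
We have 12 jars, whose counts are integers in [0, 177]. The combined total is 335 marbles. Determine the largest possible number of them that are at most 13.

Each value at 13 or below falls at least 177 − 13 = 164 short of the ceiling 177.
The ceiling total is 12 × 177 = 2124, and we need 335, so at most ⌊(2124 − 335)/164⌋ = 10 can be that low.
k = 10 is achieved by 10 values at 13 and 2 at 177, total 484; lower one of the 177's by 149 (still > 13) to reach 335.

10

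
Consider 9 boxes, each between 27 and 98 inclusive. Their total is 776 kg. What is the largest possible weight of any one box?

98

To make one box as large as possible, make the other 8 as small as possible.
The other 8 contribute at least 8 × 27 = 216, leaving at most 776 − 216 = 560.
But each box is capped at 98, so the maximum is 98.
Achievable: one at 98 and the other 8 totalling 678, which fits since 8 × 27 ≤ 678 ≤ 8 × 98.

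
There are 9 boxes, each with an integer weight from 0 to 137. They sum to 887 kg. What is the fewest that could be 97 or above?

1

Each value short of 97 is at most 96, costing at least 137 − 96 = 41 against the maximum total of 1233.
We can afford to lose at most 1233 − 887 = 346, so at most ⌊346/41⌋ = 8 fall short, and at least 1 are ≥ 97.
Exactly 1 works: 1 value at 137 and 8 at 96 total 905; lower one of the high values by 18 (still ≥ 97) to hit 887.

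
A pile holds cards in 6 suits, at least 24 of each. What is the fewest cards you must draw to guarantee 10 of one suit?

55

You could draw 9 of every suit without reaching 10 of any — 54 in all.
One more forces 10 of some suit, so 54 + 1 = 55.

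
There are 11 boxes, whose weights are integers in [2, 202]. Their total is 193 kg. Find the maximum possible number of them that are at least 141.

If k of the values are ≥ 141, the total is ≥ 141k + 2(11 − k).
Setting 141k + 2(11 − k) ≤ 193 gives 139k ≤ 171, so k ≤ 1.
k = 1 is achieved by 1 value at 141 and 10 at 2, total 161; add 32 to one value (staying below 141) to reach 193.

1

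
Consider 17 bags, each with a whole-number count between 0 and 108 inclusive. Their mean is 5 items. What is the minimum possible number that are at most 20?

13

The total is 17 × 5 = 85.
Let j be the number exceeding 20. Then the total is ≥ 21·j + 0·(17 − j) = 0 + 21j.
So 21j ≤ 85 and j ≤ 4; hence at least 17 − 4 = 13 are ≤ 20.
Exactly 13 works: 13 values at 0 and 4 at 21 total 84; raise one of the low values by 1 (still ≤ 20) to hit 85.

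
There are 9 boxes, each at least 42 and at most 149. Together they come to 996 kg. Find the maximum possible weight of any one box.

149

Maximizing one value means minimizing the remaining 8.
The other 8 contribute at least 8 × 42 = 336, leaving at most 996 − 336 = 660.
But each box is capped at 149, so the maximum is 149.
Achievable: one at 149 and the other 8 totalling 847, which fits since 8 × 42 ≤ 847 ≤ 8 × 149.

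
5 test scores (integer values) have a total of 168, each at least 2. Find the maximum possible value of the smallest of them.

The 5 values sum to 168, so their minimum is at most ⌊168/5⌋ = 33.
Achievable: 2 of them at 33 and 3 at 34 total 168.

33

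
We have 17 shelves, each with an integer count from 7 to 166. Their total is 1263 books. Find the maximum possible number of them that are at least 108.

11

Suppose k of them are at least 108. Those contribute at least 108 each and the other 17 − k at least 7 each.
So the total is at least 108k + 7(17 − k) = 119 + 101k. This must be ≤ 1263, giving k ≤ 11.
k = 11 is achieved by 11 values at 108 and 6 at 7, total 1230; add 33 to one value (staying below 108) to reach 1263.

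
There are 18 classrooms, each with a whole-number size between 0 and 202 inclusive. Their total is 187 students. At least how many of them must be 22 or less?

10

Each value above 22 is at least 23, contributing at least 23 − 0 = 23 above the floor 0.
The sum exceeds the floor total 0 by 187, so at most ⌊187/23⌋ = 8 exceed 22, and at least 10 are ≤ 22.
Exactly 10 works: 10 values at 0 and 8 at 23 total 184; raise one of the low values by 3 (still ≤ 22) to hit 187.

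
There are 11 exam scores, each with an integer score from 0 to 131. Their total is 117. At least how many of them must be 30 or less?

8

If only k of them are at most 30, the other 11 − k are at least 31, so the total is at least (11 − k)·31 + k·0.
This is ≤ 117, so (11 − k)·31 + 0k ≤ 117, which gives k ≥ 8.
Exactly 8 works: 8 values at 0 and 3 at 31 total 93; raise one of the low values by 24 (still ≤ 30) to hit 117.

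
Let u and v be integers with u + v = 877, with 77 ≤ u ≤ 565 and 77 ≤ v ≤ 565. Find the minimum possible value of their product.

176280

Since u + v is fixed, pushing one of them to its bound minimizes the product.
The extreme feasible split is u = 312, v = 565, giving uv = 176280.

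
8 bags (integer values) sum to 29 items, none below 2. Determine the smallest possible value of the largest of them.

4

Some value must be at least ⌈29/8⌉ = 4, since 8 × 3 = 24 < 29.
Equality holds with 5 values of 4 and 3 values of 3.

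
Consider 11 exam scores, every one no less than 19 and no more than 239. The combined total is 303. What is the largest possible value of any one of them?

To make one score as large as possible, make the other 10 as small as possible.
The other 10 contribute at least 10 × 19 = 190, leaving at most 303 − 190 = 113.
Since 113 ≤ 239, this is achievable: one at 113 and 10 at 19.

113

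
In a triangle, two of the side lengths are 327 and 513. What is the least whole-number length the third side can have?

187

The third side must exceed |327 − 513| = 186.
The smallest integer above 186 is 187.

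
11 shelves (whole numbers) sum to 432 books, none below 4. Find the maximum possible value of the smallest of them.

39

The 11 values sum to 432, so their minimum is at most ⌊432/11⌋ = 39.
Taking 8 copies of 39 and 3 copies of 40 gives exactly 432, so 39 is attained.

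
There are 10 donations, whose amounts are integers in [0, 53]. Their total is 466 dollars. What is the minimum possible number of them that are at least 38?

If only k of them are at least 38, the other 10 − k are at most 37, so the total is at most k·53 + (10 − k)·37.
This must reach 466, so k·53 + (10 − k)·37 ≥ 466, giving k ≥ 6.
Exactly 6 works: 6 values at 53 and 4 at 37 total 466.

6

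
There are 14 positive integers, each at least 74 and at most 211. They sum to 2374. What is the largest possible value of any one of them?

To make one integer as large as possible, make the other 13 as small as possible.
The other 13 contribute at least 13 × 74 = 962, leaving at most 2374 − 962 = 1412.
But each integer is capped at 211, so the maximum is 211.
Achievable: one at 211 and the other 13 totalling 2163, which fits since 13 × 74 ≤ 2163 ≤ 13 × 211.

211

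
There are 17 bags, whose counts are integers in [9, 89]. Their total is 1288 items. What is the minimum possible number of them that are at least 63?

9

Each value short of 63 is at most 62, costing at least 89 − 62 = 27 against the maximum total of 1513.
We can afford to lose at most 1513 − 1288 = 225, so at most ⌊225/27⌋ = 8 fall short, and at least 9 are ≥ 63.
Exactly 9 works: 9 values at 89 and 8 at 62 total 1297; lower one of the high values by 9 (still ≥ 63) to hit 1288.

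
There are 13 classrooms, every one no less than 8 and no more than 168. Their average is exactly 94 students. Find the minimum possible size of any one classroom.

To make one classroom as small as possible, make the other 12 as large as possible.
The total is 13 × 94 = 1222.
The other 12 can take up 12 × 168 = 2016 ≥ 1222 − 8, so one classroom can sit at its floor of 8.
Achievable: one at 8 and the other 12 totalling 1214, which fits since 12 × 8 ≤ 1214 ≤ 12 × 168.

8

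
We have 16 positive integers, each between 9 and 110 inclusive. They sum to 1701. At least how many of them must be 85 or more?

14

Each value short of 85 is at most 84, costing at least 110 − 84 = 26 against the maximum total of 1760.
We can afford to lose at most 1760 − 1701 = 59, so at most ⌊59/26⌋ = 2 fall short, and at least 14 are ≥ 85.
Exactly 14 works: 14 values at 110 and 2 at 84 total 1708; lower one of the high values by 7 (still ≥ 85) to hit 1701.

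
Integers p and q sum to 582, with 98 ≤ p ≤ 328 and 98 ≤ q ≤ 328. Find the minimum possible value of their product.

83312

Since p + q is fixed, pushing one of them to its bound minimizes the product.
At the endpoint p = 254, q = 582 − 254 = 328, so pq = 254 × 328 = 83312.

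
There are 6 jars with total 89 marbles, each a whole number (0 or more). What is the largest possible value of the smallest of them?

The average is 89/6 < 15, so some value is ≤ 14.
Taking 1 copy of 14 and 5 copies of 15 gives exactly 89, so 14 is attained.

14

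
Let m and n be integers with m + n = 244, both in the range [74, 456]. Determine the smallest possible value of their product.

12580

For a fixed sum, mn is smallest when m and n are as far apart as possible.
At the endpoint m = 74, n = 244 − 74 = 170, so mn = 74 × 170 = 12580.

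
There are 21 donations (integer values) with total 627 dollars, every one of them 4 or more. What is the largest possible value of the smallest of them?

The average is 627/21 < 30, so some value is ≤ 29.
Equality holds with 3 values of 29 and 18 values of 30.

29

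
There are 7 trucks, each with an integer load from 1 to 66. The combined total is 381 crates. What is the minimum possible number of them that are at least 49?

3

Suppose at most 7 − j of them reach 49; then j values are ≤ 48 and the rest ≤ 66.
The total is then ≤ 48·j + 66·(7 − j) = 462 − 18j. For this to be ≥ 381 we need j ≤ 4, so at least 7 − 4 = 3 must reach 49.
Exactly 3 works: 3 values at 66 and 4 at 48 total 390; lower one of the high values by 9 (still ≥ 49) to hit 381.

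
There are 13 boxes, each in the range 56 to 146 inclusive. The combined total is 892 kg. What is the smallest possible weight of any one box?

Minimizing one value means maximizing the remaining 12.
The other 12 can take up 12 × 146 = 1752 ≥ 892 − 56, so one box can sit at its floor of 56.
Achievable: one at 56 and the other 12 totalling 836, which fits since 12 × 56 ≤ 836 ≤ 12 × 146.

56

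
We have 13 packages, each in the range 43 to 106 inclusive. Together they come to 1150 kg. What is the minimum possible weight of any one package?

Minimizing one value means maximizing the remaining 12.
The other 12 can take up 12 × 106 = 1272 ≥ 1150 − 43, so one package can sit at its floor of 43.
Achievable: one at 43 and the other 12 totalling 1107, which fits since 12 × 43 ≤ 1107 ≤ 12 × 106.

43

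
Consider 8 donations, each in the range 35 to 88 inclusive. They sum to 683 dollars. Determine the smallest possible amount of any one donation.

Minimizing one value means maximizing the remaining 7.
The other 7 contribute at most 7 × 88 = 616, leaving at least 683 − 616 = 67.
Since 67 ≥ 35, this is achievable: one at 67 and 7 at 88.

67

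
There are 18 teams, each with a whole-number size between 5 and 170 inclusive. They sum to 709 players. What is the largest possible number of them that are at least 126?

If k of the values are ≥ 126, the total is ≥ 126k + 5(18 − k).
Setting 126k + 5(18 − k) ≤ 709 gives 121k ≤ 619, so k ≤ 5.
k = 5 is achieved by 5 values at 126 and 13 at 5, total 695; add 14 to one value (staying below 126) to reach 709.

5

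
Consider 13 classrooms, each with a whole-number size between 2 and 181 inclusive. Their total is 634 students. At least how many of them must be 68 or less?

Let j be the number exceeding 68. Then the total is ≥ 69·j + 2·(13 − j) = 26 + 67j.
So 67j ≤ 608 and j ≤ 9; hence at least 13 − 9 = 4 are ≤ 68.
Exactly 4 works: 4 values at 2 and 9 at 69 total 629; raise one of the low values by 5 (still ≤ 68) to hit 634.

4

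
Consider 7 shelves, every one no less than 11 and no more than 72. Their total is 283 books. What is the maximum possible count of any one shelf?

Maximizing one value means minimizing the remaining 6.
The other 6 contribute at least 6 × 11 = 66, leaving at most 283 − 66 = 217.
But each shelf is capped at 72, so the maximum is 72.
Achievable: one at 72 and the other 6 totalling 211, which fits since 6 × 11 ≤ 211 ≤ 6 × 72.

72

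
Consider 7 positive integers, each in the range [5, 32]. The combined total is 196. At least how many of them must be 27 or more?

3

If only k of them are at least 27, the other 7 − k are at most 26, so the total is at most k·32 + (7 − k)·26.
This must reach 196, so k·32 + (7 − k)·26 ≥ 196, giving k ≥ 3.
Exactly 3 works: 3 values at 32 and 4 at 26 total 200; lower one of the high values by 4 (still ≥ 27) to hit 196.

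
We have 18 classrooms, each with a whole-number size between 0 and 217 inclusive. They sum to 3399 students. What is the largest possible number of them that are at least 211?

Suppose k of them are at least 211. Those contribute at least 211 each and the other 18 − k at least 0 each.
So the total is at least 211k + 0(18 − k) = 0 + 211k. This must be ≤ 3399, giving k ≤ 16.
k = 16 is achieved by 16 values at 211 and 2 at 0, total 3376; add 23 to one value (staying below 211) to reach 3399.

16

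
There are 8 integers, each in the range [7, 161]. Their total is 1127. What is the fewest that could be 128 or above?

Each value short of 128 is at most 127, costing at least 161 − 127 = 34 against the maximum total of 1288.
We can afford to lose at most 1288 − 1127 = 161, so at most ⌊161/34⌋ = 4 fall short, and at least 4 are ≥ 128.
Exactly 4 works: 4 values at 161 and 4 at 127 total 1152; lower one of the high values by 25 (still ≥ 128) to hit 1127.

4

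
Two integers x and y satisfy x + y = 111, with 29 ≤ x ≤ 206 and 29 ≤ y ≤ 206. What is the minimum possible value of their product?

Since x + y is fixed, pushing one of them to its bound minimizes the product.
At the endpoint x = 29, y = 111 − 29 = 82, so xy = 29 × 82 = 2378.

2378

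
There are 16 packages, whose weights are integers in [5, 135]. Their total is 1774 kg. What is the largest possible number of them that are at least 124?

14

Suppose k of them are at least 124. Those contribute at least 124 each and the other 16 − k at least 5 each.
So the total is at least 124k + 5(16 − k) = 80 + 119k. This must be ≤ 1774, giving k ≤ 14.
k = 14 is achieved by 14 values at 124 and 2 at 5, total 1746; add 28 to one value (staying below 124) to reach 1774.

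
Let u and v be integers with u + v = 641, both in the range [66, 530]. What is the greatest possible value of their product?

uv = u(641 − u) is maximized when u is as near 641/2 as the bounds allow.
Taking u = 320 and v = 321 (both in [66, 530]) gives uv = 102720.

102720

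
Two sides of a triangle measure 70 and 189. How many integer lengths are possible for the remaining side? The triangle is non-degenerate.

139

The triangle inequality gives |70 − 189| < c < 70 + 189, i.e. 119 < c < 259.
So c can be any integer from 120 to 258: 139 values.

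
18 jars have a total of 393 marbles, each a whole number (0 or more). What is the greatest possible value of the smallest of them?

21

The average is 393/18 < 22, so some value is ≤ 21.
Achievable: 3 of them at 21 and 15 at 22 total 393.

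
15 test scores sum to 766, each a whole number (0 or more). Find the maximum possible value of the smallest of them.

The average is 766/15 < 52, so some value is ≤ 51.
Achievable: 14 of them at 51 and 1 at 52 total 766.

51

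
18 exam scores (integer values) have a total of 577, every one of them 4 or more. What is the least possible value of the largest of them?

Some value must be at least ⌈577/18⌉ = 33, since 18 × 32 = 576 < 577.
Achievable: 1 of them at 33 and 17 at 32 total 577.

33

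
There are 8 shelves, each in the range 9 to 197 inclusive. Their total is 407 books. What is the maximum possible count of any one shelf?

Maximizing one value means minimizing the remaining 7.
The other 7 contribute at least 7 × 9 = 63, leaving at most 407 − 63 = 344.
But each shelf is capped at 197, so the maximum is 197.
Achievable: one at 197 and the other 7 totalling 210, which fits since 7 × 9 ≤ 210 ≤ 7 × 197.

197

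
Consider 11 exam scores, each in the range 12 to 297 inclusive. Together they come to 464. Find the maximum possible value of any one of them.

297

Maximizing one value means minimizing the remaining 10.
The other 10 contribute at least 10 × 12 = 120, leaving at most 464 − 120 = 344.
But each score is capped at 297, so the maximum is 297.
Achievable: one at 297 and the other 10 totalling 167, which fits since 10 × 12 ≤ 167 ≤ 10 × 297.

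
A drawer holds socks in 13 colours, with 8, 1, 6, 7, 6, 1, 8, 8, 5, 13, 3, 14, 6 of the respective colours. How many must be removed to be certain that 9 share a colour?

In the worst case you take as many as possible of each colour without reaching 9: 8 + 1 + 6 + 7 + 6 + 1 + 8 + 8 + 5 + 8 + 3 + 8 + 6 = 75.
The next one must give 9 of some colour, so 75 + 1 = 76.

76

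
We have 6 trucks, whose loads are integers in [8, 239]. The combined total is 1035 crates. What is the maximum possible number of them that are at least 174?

With k values at 174 or above and the rest at least 8, the sum is at least 48 + 166k.
Since the sum is 1035, we need 166k ≤ 987, i.e. k ≤ 5.
k = 5 is achieved by 5 values at 174 and 1 at 8, total 878; add 157 to one value (staying below 174) to reach 1035.

5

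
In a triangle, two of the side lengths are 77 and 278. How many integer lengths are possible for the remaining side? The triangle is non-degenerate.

The triangle inequality gives |77 − 278| < c < 77 + 278, i.e. 201 < c < 355.
So c can be any integer from 202 to 354: 153 values.

153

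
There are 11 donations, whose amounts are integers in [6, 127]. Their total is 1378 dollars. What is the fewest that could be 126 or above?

2

If only k of them are at least 126, the other 11 − k are at most 125, so the total is at most k·127 + (11 − k)·125.
This must reach 1378, so k·127 + (11 − k)·125 ≥ 1378, giving k ≥ 2.
Exactly 2 works: 2 values at 127 and 9 at 125 total 1379; lower one of the high values by 1 (still ≥ 126) to hit 1378.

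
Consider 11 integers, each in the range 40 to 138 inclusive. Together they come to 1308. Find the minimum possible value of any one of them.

40

To make one integer as small as possible, make the other 10 as large as possible.
The other 10 can take up 10 × 138 = 1380 ≥ 1308 − 40, so one integer can sit at its floor of 40.
Achievable: one at 40 and the other 10 totalling 1268, which fits since 10 × 40 ≤ 1268 ≤ 10 × 138.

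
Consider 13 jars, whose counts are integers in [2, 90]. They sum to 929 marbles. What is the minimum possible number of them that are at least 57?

6

If only k of them are at least 57, the other 13 − k are at most 56, so the total is at most k·90 + (13 − k)·56.
This must reach 929, so k·90 + (13 − k)·56 ≥ 929, giving k ≥ 6.
Exactly 6 works: 6 values at 90 and 7 at 56 total 932; lower one of the high values by 3 (still ≥ 57) to hit 929.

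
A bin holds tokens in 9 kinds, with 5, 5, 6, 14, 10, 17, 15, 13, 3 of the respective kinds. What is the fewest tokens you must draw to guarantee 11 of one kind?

70

In the worst case you take as many as possible of each kind without reaching 11: 5 + 5 + 6 + 10 + 10 + 10 + 10 + 10 + 3 = 69.
The next one must give 11 of some kind, so 69 + 1 = 70.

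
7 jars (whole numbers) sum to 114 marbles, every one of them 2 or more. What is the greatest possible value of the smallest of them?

The average is 114/7 < 17, so some value is ≤ 16.
Equality holds with 5 values of 16 and 2 values of 17.

16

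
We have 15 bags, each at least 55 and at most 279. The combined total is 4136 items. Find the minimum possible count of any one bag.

230

To make one bag as small as possible, make the other 14 as large as possible.
The other 14 contribute at most 14 × 279 = 3906, leaving at least 4136 − 3906 = 230.
Since 230 ≥ 55, this is achievable: one at 230 and 14 at 279.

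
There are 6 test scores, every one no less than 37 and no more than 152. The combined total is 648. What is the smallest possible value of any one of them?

37

Minimizing one value means maximizing the remaining 5.
The other 5 can take up 5 × 152 = 760 ≥ 648 − 37, so one score can sit at its floor of 37.
Achievable: one at 37 and the other 5 totalling 611, which fits since 5 × 37 ≤ 611 ≤ 5 × 152.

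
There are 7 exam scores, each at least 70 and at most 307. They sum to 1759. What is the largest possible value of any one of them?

307

To make one score as large as possible, make the other 6 as small as possible.
The other 6 contribute at least 6 × 70 = 420, leaving at most 1759 − 420 = 1339.
But each score is capped at 307, so the maximum is 307.
Achievable: one at 307 and the other 6 totalling 1452, which fits since 6 × 70 ≤ 1452 ≤ 6 × 307.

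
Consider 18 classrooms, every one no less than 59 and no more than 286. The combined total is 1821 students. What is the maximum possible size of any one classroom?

286

To make one classroom as large as possible, make the other 17 as small as possible.
The other 17 contribute at least 17 × 59 = 1003, leaving at most 1821 − 1003 = 818.
But each classroom is capped at 286, so the maximum is 286.
Achievable: one at 286 and the other 17 totalling 1535, which fits since 17 × 59 ≤ 1535 ≤ 17 × 286.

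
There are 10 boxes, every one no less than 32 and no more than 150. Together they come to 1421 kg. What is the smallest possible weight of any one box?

71

To make one box as small as possible, make the other 9 as large as possible.
The other 9 contribute at most 9 × 150 = 1350, leaving at least 1421 − 1350 = 71.
Since 71 ≥ 32, this is achievable: one at 71 and 9 at 150.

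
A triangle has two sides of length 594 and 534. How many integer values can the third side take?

1067

The triangle inequality gives |594 − 534| < c < 594 + 534, i.e. 60 < c < 1128.
So c can be any integer from 61 to 1127: 1067 values.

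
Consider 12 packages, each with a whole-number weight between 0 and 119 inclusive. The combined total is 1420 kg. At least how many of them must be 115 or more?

11

Suppose at most 12 − j of them reach 115; then j values are ≤ 114 and the rest ≤ 119.
The total is then ≤ 114·j + 119·(12 − j) = 1428 − 5j. For this to be ≥ 1420 we need j ≤ 1, so at least 12 − 1 = 11 must reach 115.
Exactly 11 works: 11 values at 119 and 1 at 114 total 1423; lower one of the high values by 3 (still ≥ 115) to hit 1420.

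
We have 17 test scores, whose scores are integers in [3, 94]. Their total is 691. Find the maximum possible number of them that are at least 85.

Suppose k of them are at least 85. Those contribute at least 85 each and the other 17 − k at least 3 each.
So the total is at least 85k + 3(17 − k) = 51 + 82k. This must be ≤ 691, giving k ≤ 7.
k = 7 is achieved by 7 values at 85 and 10 at 3, total 625; add 66 to one value (staying below 85) to reach 691.

7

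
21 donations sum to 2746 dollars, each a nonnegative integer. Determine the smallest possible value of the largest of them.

The average is 2746/21 > 130, so not all 21 can be 130 or less; the largest is ≥ 131.
Achievable: 16 of them at 131 and 5 at 130 total 2746.

131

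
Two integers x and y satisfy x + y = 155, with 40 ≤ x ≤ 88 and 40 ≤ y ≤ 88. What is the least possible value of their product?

5896

For a fixed sum, xy is smallest when x and y are as far apart as possible.
At the endpoint x = 67, y = 155 − 67 = 88, so xy = 67 × 88 = 5896.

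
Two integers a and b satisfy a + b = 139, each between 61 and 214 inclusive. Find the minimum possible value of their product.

Since a + b is fixed, pushing one of them to its bound minimizes the product.
At the endpoint a = 61, b = 139 − 61 = 78, so ab = 61 × 78 = 4758.

4758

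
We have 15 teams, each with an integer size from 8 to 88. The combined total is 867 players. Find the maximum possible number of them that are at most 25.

7

Suppose k of them are at most 25. Those contribute at most 25 each and the rest at most 88 each.
So the total is at most 25k + 88(15 − k) = 1320 − 63k. This must still be ≥ 867, so k ≤ 7.
k = 7 is achieved by 7 values at 25 and 8 at 88, total 879; lower one of the 88's by 12 (still > 25) to reach 867.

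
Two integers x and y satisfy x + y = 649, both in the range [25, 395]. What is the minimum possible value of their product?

Since x + y is fixed, pushing one of them to its bound minimizes the product.
The extreme feasible split is x = 254, y = 395, giving xy = 100330.

100330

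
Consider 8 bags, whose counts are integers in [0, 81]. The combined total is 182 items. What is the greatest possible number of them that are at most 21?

7

Each value at 21 or below falls at least 81 − 21 = 60 short of the ceiling 81.
The ceiling total is 8 × 81 = 648, and we need 182, so at most ⌊(648 − 182)/60⌋ = 7 can be that low.
k = 7 is achieved by 7 values at 21 and 1 at 81, total 228; lower one of the 81's by 46 (still > 21) to reach 182.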